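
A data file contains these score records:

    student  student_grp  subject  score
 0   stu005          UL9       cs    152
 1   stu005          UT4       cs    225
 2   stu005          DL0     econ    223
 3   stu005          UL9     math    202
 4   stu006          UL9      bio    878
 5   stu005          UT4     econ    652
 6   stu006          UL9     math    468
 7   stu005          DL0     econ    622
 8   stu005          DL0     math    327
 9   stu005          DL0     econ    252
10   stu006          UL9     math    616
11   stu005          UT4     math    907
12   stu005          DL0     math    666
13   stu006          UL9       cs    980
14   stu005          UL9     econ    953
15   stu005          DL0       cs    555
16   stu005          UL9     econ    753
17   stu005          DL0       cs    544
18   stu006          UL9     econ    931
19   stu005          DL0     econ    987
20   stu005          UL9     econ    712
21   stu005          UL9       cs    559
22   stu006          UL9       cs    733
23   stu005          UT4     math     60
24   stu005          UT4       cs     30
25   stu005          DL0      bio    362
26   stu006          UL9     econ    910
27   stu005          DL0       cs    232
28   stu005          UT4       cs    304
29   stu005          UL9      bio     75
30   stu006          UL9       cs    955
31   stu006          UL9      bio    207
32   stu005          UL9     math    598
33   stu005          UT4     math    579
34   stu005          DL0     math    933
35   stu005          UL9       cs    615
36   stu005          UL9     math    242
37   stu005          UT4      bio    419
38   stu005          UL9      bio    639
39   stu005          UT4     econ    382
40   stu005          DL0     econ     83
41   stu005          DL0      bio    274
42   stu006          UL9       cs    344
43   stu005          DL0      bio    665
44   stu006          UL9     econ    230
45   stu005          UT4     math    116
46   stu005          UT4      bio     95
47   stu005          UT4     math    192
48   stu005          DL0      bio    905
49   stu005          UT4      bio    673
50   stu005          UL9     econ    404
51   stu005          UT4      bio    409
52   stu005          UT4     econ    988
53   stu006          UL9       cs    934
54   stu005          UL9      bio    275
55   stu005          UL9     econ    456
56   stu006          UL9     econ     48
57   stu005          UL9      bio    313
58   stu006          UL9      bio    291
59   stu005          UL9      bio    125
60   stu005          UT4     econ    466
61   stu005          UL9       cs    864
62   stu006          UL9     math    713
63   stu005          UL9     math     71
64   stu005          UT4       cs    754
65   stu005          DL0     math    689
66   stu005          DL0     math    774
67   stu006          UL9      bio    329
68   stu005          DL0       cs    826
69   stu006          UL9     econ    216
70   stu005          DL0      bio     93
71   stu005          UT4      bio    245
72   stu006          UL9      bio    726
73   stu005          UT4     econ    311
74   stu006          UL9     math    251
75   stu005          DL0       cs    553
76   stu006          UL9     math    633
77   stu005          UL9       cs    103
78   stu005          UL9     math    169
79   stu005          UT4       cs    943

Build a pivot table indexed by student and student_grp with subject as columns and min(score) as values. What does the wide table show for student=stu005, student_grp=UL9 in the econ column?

Rows with student=stu005, student_grp=UL9 and subject=econ: score values are 953, 753, 712, 404, 456.
min(953, 753, 712, 404, 456) = 404.

404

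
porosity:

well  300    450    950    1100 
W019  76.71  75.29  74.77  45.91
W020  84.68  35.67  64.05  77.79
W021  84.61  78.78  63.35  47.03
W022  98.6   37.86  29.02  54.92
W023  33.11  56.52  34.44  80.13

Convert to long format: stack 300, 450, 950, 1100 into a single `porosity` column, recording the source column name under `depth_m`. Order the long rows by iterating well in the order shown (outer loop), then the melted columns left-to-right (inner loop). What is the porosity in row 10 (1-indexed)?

78.78

20 rows total (5 × 4). Row 10: index ⌊(10-1)/4⌋ = 2 into well → W021; (10-1) mod 4 = 1 into the melted columns → 450.
So row 10 is (W021, 450, 78.78); porosity = 78.78.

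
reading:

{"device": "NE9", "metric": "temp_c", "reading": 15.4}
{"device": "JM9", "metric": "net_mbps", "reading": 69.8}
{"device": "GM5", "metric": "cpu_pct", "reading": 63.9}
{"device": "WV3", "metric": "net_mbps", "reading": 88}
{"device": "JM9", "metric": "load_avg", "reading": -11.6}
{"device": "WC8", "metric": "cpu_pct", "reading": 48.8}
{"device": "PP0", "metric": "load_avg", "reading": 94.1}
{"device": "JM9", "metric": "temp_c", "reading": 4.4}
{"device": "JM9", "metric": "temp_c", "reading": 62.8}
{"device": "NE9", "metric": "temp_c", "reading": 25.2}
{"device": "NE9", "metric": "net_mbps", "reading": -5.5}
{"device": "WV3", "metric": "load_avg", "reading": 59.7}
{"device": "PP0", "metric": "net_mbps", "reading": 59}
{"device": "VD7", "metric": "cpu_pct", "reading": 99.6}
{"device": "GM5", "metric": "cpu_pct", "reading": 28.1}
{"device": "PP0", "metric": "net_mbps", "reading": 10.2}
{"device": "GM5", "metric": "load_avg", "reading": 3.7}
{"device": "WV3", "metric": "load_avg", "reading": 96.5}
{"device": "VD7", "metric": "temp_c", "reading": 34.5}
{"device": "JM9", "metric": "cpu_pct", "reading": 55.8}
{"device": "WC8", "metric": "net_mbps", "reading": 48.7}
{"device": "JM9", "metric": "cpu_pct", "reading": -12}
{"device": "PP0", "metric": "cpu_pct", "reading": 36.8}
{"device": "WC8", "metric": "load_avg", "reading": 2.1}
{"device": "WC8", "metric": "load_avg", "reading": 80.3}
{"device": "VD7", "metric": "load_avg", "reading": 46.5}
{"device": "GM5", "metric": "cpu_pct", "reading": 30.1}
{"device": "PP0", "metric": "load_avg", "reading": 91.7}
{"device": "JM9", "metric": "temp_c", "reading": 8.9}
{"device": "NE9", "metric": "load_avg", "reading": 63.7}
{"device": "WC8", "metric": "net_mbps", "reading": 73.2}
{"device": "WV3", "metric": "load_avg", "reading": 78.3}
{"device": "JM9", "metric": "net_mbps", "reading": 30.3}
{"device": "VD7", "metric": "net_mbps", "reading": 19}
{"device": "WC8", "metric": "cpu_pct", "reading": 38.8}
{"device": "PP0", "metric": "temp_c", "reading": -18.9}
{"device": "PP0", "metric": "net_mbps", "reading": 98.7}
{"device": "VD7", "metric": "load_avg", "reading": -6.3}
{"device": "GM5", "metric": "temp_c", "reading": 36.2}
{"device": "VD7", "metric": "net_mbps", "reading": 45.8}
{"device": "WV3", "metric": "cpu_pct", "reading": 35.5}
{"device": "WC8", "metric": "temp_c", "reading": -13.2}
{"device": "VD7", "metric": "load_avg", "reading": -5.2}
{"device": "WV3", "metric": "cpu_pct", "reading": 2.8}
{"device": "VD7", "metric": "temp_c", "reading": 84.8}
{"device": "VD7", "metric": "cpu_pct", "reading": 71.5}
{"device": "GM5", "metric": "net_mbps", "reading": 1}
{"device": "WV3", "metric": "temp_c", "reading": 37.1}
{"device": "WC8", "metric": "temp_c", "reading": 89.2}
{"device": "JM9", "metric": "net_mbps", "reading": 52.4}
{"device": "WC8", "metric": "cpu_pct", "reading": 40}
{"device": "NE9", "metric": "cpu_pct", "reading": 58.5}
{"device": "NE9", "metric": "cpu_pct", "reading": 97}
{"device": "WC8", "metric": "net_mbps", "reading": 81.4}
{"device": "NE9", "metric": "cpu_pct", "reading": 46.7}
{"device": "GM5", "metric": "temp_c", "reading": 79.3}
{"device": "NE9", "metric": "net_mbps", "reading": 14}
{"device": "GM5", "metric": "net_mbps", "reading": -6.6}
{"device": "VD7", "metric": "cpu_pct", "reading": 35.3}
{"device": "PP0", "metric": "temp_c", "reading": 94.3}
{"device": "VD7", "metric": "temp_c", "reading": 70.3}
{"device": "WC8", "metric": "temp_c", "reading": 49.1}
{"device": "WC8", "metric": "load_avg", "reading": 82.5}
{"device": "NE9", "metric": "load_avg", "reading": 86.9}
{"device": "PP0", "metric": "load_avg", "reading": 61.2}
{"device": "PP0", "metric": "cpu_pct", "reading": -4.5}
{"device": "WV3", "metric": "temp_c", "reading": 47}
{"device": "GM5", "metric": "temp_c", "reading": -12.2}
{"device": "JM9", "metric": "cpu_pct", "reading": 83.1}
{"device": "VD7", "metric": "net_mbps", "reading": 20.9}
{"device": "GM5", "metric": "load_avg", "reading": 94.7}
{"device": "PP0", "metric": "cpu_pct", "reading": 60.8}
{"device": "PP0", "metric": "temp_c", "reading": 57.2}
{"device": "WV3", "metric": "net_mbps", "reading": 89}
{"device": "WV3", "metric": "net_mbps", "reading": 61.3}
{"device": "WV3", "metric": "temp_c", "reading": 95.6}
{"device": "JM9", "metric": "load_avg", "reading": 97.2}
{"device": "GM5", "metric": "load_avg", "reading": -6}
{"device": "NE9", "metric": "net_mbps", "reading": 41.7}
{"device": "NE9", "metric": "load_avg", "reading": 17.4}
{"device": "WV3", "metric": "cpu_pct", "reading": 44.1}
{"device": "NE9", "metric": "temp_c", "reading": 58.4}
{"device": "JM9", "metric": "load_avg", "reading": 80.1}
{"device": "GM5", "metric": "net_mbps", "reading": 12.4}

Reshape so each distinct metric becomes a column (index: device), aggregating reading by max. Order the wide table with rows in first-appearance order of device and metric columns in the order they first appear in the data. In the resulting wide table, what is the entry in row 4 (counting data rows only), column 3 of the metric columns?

44.1

With rows in first-appearance order of device, row 4 is device=WV3. metric columns in first-appearance order: temp_c, net_mbps, cpu_pct, load_avg; column 3 is cpu_pct.
Long rows with device=WV3, metric=cpu_pct: max(35.5, 2.8, 44.1) = 44.1.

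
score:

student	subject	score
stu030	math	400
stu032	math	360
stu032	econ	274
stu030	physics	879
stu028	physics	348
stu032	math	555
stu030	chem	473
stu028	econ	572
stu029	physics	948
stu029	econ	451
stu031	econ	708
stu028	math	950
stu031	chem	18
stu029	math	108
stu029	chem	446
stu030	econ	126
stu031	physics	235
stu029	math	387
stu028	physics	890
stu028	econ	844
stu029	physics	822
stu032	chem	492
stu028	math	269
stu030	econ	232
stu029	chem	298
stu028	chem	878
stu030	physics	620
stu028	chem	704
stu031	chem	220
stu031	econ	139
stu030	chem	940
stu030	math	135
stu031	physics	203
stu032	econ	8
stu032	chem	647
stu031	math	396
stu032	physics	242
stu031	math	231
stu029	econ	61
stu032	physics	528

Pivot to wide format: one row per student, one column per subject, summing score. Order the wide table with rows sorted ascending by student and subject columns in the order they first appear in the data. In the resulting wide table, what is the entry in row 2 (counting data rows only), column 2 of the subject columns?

512

With rows sorted ascending by student, row 2 is student=stu029. subject columns in first-appearance order: math, econ, physics, chem; column 2 is econ.
Long rows with student=stu029, subject=econ: 451 + 61 = 512.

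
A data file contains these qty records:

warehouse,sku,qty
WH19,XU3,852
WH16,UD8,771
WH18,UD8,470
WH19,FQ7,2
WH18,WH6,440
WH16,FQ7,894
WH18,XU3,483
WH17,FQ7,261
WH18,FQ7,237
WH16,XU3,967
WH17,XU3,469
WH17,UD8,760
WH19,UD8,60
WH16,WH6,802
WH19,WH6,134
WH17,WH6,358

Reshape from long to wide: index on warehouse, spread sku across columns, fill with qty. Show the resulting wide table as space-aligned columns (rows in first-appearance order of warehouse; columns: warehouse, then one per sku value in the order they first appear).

warehouse  XU3  UD8  FQ7  WH6
WH19       852  60   2    134
WH16       967  771  894  802
WH18       483  470  237  440
WH17       469  760  261  358

Columns: warehouse plus the 4 distinct sku values (XU3, UD8, FQ7, WH6).
For example, row WH19 column XU3 takes qty=852 from the long row (WH19, XU3).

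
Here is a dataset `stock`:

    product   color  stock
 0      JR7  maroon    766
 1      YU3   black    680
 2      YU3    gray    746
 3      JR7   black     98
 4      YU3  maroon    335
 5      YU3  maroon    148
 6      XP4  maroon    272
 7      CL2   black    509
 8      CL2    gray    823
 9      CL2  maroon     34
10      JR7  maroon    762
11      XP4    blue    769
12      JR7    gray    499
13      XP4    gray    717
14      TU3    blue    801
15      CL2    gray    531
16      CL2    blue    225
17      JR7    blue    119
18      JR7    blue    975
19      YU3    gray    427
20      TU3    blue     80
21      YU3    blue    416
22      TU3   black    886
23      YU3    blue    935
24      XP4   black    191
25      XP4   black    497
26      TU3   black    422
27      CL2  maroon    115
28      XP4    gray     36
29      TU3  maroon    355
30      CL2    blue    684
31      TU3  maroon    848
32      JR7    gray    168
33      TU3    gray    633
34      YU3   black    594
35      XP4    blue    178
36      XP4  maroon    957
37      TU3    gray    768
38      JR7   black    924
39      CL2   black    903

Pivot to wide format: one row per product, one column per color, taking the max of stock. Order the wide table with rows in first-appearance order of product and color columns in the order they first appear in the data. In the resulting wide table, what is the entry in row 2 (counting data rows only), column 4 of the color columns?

With rows in first-appearance order of product, row 2 is product=YU3. color columns in first-appearance order: maroon, black, gray, blue; column 4 is blue.
Long rows with product=YU3, color=blue: max(416, 935) = 935.

935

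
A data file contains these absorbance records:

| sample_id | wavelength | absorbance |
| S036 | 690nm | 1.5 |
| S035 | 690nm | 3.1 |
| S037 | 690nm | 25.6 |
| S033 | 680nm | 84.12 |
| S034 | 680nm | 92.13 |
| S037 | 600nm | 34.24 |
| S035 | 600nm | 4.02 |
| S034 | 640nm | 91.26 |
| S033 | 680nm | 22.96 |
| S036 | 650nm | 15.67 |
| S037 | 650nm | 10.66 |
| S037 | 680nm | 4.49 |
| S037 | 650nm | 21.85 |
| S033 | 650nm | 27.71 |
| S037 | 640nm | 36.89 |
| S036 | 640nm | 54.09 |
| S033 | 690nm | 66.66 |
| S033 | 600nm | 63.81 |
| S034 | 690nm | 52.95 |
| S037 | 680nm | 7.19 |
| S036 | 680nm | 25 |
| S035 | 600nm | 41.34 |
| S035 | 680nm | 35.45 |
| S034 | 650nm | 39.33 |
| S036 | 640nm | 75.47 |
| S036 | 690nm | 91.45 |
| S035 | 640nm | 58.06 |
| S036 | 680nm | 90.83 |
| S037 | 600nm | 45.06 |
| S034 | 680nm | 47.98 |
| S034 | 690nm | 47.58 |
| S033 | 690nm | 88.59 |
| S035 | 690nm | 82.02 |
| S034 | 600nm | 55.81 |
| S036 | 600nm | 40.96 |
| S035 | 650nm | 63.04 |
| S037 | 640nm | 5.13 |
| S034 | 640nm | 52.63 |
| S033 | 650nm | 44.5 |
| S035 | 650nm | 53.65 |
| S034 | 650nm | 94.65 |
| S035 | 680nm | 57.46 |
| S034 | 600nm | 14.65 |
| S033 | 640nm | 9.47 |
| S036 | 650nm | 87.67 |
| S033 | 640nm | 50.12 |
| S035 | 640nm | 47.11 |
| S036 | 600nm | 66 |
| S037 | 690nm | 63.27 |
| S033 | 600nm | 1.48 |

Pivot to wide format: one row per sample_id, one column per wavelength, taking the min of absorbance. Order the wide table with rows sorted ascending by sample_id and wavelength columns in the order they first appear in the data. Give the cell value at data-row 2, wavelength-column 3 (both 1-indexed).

With rows sorted ascending by sample_id, row 2 is sample_id=S034. wavelength columns in first-appearance order: 690nm, 680nm, 600nm, 640nm, 650nm; column 3 is 600nm.
Long rows with sample_id=S034, wavelength=600nm: min(55.81, 14.65) = 14.65.

14.65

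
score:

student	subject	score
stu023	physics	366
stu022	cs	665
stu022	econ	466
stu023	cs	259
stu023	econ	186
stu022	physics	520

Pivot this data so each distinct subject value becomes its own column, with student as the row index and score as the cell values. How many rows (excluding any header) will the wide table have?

2 distinct student values → 2 rows.

2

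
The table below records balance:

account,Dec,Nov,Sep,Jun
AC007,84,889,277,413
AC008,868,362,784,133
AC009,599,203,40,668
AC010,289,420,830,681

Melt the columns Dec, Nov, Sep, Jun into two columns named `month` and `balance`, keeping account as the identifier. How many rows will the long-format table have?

4 account values × 4 melted columns = 16 rows.

16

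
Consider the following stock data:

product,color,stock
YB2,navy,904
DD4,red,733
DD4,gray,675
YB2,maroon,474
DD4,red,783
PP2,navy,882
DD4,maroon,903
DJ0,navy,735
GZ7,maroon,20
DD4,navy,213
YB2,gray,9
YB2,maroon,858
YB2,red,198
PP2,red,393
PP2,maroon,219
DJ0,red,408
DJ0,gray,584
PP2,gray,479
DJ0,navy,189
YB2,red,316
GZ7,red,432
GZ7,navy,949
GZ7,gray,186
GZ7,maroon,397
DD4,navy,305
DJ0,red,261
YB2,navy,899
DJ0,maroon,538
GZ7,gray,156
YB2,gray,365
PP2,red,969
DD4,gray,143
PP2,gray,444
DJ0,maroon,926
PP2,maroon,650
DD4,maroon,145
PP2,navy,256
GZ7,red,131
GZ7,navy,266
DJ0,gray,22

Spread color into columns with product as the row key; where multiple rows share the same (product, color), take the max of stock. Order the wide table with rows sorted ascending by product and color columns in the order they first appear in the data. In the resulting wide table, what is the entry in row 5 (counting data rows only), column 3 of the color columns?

With rows sorted ascending by product, row 5 is product=YB2. color columns in first-appearance order: navy, red, gray, maroon; column 3 is gray.
Long rows with product=YB2, color=gray: max(9, 365) = 365.

365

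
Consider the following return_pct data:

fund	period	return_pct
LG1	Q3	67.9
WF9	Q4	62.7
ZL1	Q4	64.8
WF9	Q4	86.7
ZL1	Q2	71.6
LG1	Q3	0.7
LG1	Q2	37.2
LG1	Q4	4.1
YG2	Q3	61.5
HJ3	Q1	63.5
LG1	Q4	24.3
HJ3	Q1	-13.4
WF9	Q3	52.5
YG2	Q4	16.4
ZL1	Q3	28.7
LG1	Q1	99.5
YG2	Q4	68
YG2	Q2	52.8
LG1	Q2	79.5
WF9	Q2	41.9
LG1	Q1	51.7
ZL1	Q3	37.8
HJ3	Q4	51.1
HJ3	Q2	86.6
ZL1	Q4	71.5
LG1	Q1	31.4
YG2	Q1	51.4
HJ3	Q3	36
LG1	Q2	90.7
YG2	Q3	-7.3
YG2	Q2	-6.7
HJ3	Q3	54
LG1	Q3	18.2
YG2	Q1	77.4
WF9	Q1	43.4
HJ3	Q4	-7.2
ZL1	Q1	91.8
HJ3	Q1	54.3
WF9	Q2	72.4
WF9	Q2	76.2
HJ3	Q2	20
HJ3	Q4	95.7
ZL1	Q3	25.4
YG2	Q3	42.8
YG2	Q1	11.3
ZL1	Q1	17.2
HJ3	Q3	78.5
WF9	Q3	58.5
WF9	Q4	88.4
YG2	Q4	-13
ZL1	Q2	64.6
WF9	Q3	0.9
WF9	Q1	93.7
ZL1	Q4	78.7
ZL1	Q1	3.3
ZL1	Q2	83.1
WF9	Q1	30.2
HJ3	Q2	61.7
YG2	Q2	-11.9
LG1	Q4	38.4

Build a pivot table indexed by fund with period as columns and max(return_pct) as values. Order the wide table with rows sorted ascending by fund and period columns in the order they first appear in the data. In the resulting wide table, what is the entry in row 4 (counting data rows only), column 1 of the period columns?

61.5

With rows sorted ascending by fund, row 4 is fund=YG2. period columns in first-appearance order: Q3, Q4, Q2, Q1; column 1 is Q3.
Long rows with fund=YG2, period=Q3: max(61.5, -7.3, 42.8) = 61.5.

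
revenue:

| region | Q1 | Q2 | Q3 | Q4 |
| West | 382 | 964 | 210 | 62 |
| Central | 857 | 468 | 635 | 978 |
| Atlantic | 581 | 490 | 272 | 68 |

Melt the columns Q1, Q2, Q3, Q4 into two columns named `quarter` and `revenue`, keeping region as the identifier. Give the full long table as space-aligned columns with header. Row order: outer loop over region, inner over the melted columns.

region    quarter  revenue
West      Q1       382    
West      Q2       964    
West      Q3       210    
West      Q4       62     
Central   Q1       857    
Central   Q2       468    
Central   Q3       635    
Central   Q4       978    
Atlantic  Q1       581    
Atlantic  Q2       490    
Atlantic  Q3       272    
Atlantic  Q4       68     

Each (region, column) pair becomes one row: 3 × 4 = 12 rows.
For example, (West, Q1) → revenue=382.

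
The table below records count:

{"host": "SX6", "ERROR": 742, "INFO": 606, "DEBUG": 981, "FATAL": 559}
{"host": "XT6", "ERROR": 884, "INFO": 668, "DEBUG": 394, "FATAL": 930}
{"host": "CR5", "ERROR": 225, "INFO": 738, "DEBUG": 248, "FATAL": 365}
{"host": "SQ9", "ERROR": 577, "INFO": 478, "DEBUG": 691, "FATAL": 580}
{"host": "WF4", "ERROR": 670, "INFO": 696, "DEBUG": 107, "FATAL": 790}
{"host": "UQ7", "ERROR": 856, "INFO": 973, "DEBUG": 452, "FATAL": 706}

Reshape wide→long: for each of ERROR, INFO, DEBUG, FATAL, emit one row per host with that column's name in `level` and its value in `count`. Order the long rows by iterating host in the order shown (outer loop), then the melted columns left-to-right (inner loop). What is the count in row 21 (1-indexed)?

24 rows total (6 × 4). Row 21: index ⌊(21-1)/4⌋ = 5 into host → UQ7; (21-1) mod 4 = 0 into the melted columns → ERROR.
So row 21 is (UQ7, ERROR, 856); count = 856.

856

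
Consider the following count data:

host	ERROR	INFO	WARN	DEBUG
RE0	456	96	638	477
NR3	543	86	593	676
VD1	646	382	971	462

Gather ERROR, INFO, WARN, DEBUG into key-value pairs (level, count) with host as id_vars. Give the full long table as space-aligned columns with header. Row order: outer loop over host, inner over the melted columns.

Each (host, column) pair becomes one row: 3 × 4 = 12 rows.
For example, (RE0, ERROR) → count=456.

host  level  count
RE0   ERROR  456  
RE0   INFO   96   
RE0   WARN   638  
RE0   DEBUG  477  
NR3   ERROR  543  
NR3   INFO   86   
NR3   WARN   593  
NR3   DEBUG  676  
VD1   ERROR  646  
VD1   INFO   382  
VD1   WARN   971  
VD1   DEBUG  462  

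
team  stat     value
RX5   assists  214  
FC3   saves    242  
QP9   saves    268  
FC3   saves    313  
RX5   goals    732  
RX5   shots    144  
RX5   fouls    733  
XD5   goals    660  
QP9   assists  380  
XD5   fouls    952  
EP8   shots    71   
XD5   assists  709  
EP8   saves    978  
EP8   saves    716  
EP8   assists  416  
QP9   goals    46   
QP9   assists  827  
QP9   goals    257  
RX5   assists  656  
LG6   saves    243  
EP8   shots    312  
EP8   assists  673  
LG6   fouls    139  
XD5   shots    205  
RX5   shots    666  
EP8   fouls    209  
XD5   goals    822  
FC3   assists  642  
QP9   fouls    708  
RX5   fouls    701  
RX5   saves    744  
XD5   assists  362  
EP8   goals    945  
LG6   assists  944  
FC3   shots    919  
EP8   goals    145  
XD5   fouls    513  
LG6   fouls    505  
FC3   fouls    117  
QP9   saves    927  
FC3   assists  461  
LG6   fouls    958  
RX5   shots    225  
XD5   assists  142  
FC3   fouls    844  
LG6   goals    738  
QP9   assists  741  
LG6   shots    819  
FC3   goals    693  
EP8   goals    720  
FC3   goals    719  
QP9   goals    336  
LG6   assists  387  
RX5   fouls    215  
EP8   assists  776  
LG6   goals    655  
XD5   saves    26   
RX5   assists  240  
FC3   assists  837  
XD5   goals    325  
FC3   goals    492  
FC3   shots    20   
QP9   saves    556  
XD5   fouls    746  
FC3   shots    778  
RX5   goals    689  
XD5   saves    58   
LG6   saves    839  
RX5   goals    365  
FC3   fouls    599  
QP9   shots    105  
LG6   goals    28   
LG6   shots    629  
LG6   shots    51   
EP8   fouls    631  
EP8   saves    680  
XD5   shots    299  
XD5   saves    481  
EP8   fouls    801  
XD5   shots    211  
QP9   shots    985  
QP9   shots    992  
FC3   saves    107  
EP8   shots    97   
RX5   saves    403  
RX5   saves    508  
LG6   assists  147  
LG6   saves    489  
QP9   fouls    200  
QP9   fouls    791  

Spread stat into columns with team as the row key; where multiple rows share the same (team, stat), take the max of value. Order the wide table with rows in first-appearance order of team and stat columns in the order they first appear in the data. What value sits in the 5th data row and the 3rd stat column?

With rows in first-appearance order of team, row 5 is team=EP8. stat columns in first-appearance order: assists, saves, goals, shots, fouls; column 3 is goals.
Long rows with team=EP8, stat=goals: max(945, 145, 720) = 945.

945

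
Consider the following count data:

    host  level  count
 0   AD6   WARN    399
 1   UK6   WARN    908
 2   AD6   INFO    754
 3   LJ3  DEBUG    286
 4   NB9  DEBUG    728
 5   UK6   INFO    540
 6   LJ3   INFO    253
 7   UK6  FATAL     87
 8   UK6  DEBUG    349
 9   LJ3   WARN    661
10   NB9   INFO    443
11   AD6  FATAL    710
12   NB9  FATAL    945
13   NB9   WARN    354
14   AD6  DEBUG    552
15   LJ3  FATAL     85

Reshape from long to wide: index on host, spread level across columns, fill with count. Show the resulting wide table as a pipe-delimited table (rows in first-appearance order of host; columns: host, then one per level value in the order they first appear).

Columns: host plus the 4 distinct level values (WARN, INFO, DEBUG, FATAL).
For example, row AD6 column WARN takes count=399 from the long row (AD6, WARN).

| host | WARN | INFO | DEBUG | FATAL |
| AD6 | 399 | 754 | 552 | 710 |
| UK6 | 908 | 540 | 349 | 87 |
| LJ3 | 661 | 253 | 286 | 85 |
| NB9 | 354 | 443 | 728 | 945 |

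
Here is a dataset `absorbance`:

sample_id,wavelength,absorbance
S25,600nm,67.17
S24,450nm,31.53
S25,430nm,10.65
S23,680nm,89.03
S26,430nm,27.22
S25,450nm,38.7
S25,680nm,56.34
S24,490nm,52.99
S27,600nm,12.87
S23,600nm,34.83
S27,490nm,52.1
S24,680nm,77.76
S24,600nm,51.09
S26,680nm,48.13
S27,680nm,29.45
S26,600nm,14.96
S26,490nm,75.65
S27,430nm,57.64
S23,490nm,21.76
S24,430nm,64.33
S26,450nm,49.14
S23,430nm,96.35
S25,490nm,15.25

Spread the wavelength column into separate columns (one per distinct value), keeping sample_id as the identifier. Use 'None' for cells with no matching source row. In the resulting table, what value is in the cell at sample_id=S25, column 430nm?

The long row with sample_id=S25, wavelength=430nm has absorbance=10.65.

10.65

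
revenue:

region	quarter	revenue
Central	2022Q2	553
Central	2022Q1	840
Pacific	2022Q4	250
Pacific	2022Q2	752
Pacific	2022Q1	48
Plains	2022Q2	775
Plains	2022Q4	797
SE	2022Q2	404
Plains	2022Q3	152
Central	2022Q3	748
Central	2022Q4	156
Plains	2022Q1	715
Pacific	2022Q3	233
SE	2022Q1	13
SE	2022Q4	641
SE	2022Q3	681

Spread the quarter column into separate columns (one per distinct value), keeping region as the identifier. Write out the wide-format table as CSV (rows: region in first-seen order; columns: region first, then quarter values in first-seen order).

region,2022Q2,2022Q1,2022Q4,2022Q3
Central,553,840,156,748
Pacific,752,48,250,233
Plains,775,715,797,152
SE,404,13,641,681

Columns: region plus the 4 distinct quarter values (2022Q2, 2022Q1, 2022Q4, 2022Q3).
For example, row Central column 2022Q2 takes revenue=553 from the long row (Central, 2022Q2).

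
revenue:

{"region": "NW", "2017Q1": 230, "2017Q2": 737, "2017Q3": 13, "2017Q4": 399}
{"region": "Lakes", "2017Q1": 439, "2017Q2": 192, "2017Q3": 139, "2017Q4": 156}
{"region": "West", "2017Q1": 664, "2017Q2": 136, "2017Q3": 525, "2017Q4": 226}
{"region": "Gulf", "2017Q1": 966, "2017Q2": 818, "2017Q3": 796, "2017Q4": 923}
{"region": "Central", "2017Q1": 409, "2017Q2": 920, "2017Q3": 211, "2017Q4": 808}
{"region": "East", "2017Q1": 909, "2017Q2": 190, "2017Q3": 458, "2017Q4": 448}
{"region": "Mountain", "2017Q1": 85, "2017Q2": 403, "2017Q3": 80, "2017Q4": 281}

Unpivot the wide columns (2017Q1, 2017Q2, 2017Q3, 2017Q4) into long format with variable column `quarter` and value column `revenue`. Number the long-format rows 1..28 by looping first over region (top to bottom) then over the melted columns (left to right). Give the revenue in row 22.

28 rows total (7 × 4). Row 22: index ⌊(22-1)/4⌋ = 5 into region → East; (22-1) mod 4 = 1 into the melted columns → 2017Q2.
So row 22 is (East, 2017Q2, 190); revenue = 190.

190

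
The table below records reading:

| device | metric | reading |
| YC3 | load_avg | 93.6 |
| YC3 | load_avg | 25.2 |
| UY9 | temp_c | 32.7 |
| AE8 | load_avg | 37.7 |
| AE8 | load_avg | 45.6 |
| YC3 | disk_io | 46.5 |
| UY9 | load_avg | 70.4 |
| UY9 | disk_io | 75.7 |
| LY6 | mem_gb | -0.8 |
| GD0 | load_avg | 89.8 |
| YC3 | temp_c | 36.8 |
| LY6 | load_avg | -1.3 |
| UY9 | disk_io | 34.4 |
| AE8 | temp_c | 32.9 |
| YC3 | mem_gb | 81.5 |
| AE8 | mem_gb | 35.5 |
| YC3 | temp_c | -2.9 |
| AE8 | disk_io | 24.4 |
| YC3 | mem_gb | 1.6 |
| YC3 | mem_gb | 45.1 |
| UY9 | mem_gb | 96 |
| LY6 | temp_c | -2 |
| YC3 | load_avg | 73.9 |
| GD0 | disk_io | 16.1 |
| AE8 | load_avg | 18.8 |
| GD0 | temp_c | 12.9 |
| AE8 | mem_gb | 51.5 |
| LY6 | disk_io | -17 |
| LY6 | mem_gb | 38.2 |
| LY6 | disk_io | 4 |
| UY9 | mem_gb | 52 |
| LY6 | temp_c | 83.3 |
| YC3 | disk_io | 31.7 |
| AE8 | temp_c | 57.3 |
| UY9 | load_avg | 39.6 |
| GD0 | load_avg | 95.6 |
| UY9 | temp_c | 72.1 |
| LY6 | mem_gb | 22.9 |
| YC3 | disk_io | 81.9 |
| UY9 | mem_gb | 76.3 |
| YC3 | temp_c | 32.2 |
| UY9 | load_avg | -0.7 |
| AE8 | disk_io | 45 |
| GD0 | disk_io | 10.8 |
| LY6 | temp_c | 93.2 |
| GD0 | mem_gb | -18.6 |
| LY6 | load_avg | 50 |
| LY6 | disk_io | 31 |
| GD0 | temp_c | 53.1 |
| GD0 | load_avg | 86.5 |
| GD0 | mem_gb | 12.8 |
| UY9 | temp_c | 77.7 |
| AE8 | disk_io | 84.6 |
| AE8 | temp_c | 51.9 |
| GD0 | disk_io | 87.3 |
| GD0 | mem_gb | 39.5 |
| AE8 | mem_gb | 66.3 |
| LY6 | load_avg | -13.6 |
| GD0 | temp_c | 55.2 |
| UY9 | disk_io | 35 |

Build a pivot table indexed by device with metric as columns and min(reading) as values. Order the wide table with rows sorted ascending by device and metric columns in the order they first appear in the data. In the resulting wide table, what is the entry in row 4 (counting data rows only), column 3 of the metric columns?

With rows sorted ascending by device, row 4 is device=UY9. metric columns in first-appearance order: load_avg, temp_c, disk_io, mem_gb; column 3 is disk_io.
Long rows with device=UY9, metric=disk_io: min(75.7, 34.4, 35) = 34.4.

34.4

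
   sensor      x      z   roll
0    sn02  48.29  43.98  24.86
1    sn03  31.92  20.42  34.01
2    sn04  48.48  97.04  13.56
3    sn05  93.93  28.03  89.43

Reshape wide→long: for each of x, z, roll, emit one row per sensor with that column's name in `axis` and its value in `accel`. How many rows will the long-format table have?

4 sensor values × 3 melted columns = 12 rows.

12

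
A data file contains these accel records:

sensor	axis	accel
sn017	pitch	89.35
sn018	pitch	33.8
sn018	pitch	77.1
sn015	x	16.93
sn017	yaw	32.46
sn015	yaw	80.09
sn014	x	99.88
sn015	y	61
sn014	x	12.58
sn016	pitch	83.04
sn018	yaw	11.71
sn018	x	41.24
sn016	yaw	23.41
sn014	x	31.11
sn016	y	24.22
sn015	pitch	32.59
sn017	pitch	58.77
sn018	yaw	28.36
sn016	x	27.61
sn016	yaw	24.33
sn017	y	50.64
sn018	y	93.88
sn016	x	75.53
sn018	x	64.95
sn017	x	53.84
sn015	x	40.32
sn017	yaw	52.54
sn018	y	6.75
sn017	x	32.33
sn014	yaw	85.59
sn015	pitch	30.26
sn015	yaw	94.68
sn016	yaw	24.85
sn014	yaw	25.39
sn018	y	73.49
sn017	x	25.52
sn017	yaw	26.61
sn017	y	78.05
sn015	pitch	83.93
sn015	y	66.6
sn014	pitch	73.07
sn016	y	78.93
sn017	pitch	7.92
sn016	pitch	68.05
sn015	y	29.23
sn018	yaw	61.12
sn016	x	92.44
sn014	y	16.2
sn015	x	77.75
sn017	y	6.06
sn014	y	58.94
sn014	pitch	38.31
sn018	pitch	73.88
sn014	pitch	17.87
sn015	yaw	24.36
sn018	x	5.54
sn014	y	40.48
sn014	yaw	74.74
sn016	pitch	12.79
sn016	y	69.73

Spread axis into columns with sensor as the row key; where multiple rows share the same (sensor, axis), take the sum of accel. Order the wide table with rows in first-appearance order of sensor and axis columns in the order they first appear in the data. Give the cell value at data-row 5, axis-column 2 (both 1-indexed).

195.58

With rows in first-appearance order of sensor, row 5 is sensor=sn016. axis columns in first-appearance order: pitch, x, yaw, y; column 2 is x.
Long rows with sensor=sn016, axis=x: 27.61 + 75.53 + 92.44 = 195.58.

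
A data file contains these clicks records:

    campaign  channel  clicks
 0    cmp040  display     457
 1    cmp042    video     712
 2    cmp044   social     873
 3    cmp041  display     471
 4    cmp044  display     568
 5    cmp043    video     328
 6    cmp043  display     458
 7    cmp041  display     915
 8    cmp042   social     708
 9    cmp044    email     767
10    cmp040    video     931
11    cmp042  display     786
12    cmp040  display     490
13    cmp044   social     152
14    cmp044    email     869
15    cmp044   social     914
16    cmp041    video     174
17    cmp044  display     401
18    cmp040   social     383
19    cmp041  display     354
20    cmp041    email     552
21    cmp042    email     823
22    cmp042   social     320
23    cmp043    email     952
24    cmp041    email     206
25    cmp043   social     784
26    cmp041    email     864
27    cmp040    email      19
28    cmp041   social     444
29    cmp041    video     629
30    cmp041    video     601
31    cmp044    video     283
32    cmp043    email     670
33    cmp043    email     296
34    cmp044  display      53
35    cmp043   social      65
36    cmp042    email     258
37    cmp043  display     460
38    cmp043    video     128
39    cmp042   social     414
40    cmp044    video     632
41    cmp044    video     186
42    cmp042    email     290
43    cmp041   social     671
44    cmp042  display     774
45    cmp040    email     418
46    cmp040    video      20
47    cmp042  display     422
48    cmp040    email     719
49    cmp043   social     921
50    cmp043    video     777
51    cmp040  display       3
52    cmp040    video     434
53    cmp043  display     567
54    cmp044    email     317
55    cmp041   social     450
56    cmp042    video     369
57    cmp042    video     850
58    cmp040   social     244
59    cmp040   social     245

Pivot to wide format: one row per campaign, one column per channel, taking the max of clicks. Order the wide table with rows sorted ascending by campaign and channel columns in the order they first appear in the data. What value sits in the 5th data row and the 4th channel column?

869

With rows sorted ascending by campaign, row 5 is campaign=cmp044. channel columns in first-appearance order: display, video, social, email; column 4 is email.
Long rows with campaign=cmp044, channel=email: max(767, 869, 317) = 869.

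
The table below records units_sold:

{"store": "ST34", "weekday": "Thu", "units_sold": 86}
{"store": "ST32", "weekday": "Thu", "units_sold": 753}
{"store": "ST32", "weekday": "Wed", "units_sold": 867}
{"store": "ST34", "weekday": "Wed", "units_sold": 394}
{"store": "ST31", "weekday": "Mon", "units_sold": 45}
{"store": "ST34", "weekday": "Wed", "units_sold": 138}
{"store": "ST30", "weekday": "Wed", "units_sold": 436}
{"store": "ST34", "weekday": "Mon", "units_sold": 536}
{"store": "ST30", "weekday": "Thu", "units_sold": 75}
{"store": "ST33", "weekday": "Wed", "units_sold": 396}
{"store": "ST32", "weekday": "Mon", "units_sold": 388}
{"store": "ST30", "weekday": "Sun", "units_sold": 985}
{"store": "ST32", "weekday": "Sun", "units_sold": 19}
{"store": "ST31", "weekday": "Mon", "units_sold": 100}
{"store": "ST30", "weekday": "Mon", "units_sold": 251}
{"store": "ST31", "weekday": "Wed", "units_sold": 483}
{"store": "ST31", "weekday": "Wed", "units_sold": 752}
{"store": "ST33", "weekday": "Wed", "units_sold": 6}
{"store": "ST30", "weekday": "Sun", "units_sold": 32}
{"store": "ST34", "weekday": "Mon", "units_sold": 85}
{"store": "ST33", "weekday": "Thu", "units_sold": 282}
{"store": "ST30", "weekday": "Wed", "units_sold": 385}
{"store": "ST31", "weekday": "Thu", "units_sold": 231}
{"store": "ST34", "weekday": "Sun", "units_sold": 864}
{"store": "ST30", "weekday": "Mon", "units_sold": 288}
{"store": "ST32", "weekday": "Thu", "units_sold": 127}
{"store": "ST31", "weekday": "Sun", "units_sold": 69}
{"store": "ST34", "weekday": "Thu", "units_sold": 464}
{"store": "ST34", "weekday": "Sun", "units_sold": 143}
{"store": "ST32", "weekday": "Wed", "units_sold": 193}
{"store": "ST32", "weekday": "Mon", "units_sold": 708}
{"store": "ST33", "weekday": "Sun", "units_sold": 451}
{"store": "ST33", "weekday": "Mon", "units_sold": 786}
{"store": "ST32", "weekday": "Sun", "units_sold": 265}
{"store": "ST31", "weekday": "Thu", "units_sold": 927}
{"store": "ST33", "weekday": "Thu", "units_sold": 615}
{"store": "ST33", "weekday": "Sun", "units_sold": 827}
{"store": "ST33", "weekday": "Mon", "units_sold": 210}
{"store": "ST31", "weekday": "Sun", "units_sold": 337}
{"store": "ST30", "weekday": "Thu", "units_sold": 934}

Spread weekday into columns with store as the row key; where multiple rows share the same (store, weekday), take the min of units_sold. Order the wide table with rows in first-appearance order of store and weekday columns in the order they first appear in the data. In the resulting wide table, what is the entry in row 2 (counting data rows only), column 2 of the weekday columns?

With rows in first-appearance order of store, row 2 is store=ST32. weekday columns in first-appearance order: Thu, Wed, Mon, Sun; column 2 is Wed.
Long rows with store=ST32, weekday=Wed: min(867, 193) = 193.

193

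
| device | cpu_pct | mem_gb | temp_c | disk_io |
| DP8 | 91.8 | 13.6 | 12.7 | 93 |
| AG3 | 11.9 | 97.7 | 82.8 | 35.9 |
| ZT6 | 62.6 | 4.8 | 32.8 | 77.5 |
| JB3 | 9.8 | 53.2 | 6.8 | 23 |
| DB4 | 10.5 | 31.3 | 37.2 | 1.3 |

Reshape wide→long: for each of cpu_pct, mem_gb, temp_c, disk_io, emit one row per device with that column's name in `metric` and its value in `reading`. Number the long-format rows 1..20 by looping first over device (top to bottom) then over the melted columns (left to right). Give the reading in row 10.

4.8

20 rows total (5 × 4). Row 10: index ⌊(10-1)/4⌋ = 2 into device → ZT6; (10-1) mod 4 = 1 into the melted columns → mem_gb.
So row 10 is (ZT6, mem_gb, 4.8); reading = 4.8.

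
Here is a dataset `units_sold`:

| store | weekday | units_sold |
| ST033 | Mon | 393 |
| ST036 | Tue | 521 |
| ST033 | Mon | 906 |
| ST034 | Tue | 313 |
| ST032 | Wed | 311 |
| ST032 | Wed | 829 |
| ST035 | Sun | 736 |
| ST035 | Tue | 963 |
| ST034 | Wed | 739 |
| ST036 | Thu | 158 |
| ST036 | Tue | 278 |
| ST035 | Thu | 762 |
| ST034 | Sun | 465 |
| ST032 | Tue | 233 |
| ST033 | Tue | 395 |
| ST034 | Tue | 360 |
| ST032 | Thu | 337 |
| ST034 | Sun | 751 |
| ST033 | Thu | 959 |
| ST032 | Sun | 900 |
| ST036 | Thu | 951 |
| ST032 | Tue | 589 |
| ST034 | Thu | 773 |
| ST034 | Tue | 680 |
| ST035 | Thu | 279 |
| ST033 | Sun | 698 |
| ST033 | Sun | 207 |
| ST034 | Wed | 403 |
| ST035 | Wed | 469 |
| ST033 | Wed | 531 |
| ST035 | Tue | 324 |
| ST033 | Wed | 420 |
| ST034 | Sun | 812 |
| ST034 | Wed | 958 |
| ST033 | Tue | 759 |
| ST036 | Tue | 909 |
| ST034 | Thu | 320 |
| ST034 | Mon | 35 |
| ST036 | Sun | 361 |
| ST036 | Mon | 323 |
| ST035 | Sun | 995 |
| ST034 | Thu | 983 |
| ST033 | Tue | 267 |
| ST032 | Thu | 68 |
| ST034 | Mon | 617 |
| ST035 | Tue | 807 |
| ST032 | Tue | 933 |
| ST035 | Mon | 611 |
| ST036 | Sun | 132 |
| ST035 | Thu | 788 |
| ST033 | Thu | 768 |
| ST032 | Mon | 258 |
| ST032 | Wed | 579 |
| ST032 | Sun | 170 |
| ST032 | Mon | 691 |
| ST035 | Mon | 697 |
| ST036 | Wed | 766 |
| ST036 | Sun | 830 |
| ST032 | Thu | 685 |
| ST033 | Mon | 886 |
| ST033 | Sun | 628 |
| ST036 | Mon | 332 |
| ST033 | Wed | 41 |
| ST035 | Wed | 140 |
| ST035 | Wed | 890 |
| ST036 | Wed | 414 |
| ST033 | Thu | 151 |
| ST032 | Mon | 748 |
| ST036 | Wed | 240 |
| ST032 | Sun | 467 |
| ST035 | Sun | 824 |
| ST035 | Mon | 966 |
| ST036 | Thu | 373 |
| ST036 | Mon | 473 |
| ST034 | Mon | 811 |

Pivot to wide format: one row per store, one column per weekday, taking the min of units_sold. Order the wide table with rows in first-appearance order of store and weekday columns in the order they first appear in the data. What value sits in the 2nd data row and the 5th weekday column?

158

With rows in first-appearance order of store, row 2 is store=ST036. weekday columns in first-appearance order: Mon, Tue, Wed, Sun, Thu; column 5 is Thu.
Long rows with store=ST036, weekday=Thu: min(158, 951, 373) = 158.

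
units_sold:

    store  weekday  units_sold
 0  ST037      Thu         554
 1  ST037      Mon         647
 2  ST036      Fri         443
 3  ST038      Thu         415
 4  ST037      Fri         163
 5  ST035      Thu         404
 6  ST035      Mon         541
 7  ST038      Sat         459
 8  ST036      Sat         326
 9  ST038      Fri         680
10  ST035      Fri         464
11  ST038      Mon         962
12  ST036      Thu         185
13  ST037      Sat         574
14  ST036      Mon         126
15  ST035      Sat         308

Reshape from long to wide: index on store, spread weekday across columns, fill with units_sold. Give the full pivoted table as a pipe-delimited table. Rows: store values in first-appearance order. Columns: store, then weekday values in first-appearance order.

Columns: store plus the 4 distinct weekday values (Thu, Mon, Fri, Sat).
For example, row ST037 column Thu takes units_sold=554 from the long row (ST037, Thu).

| store | Thu | Mon | Fri | Sat |
| ST037 | 554 | 647 | 163 | 574 |
| ST036 | 185 | 126 | 443 | 326 |
| ST038 | 415 | 962 | 680 | 459 |
| ST035 | 404 | 541 | 464 | 308 |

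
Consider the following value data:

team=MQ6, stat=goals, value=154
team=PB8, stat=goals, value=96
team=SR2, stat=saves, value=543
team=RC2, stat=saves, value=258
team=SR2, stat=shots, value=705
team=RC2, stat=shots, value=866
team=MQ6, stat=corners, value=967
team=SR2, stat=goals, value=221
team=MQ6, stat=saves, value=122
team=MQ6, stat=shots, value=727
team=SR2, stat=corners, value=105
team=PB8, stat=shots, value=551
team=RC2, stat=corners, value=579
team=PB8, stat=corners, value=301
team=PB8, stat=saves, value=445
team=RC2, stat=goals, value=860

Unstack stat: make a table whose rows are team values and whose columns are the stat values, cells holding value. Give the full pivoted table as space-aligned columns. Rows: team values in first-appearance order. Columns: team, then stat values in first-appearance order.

Columns: team plus the 4 distinct stat values (goals, saves, shots, corners).
For example, row MQ6 column goals takes value=154 from the long row (MQ6, goals).

team  goals  saves  shots  corners
MQ6   154    122    727    967    
PB8   96     445    551    301    
SR2   221    543    705    105    
RC2   860    258    866    579    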